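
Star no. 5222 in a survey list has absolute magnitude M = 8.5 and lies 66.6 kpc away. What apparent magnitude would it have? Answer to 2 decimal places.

d = 66.6 kpc = 66600 pc
m = M + 5 log₁₀ d − 5 = 8.5 + 5·4.8235 − 5 = 27.617

m ≈ 27.62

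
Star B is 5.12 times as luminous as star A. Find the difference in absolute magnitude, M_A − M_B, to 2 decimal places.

Pogson: ΔM = −2.5 log₁₀(ratio) = −2.5 log₁₀(5.12) = −2.5 × 0.7093 = -1.773
Star B is brighter so has the smaller magnitude: M_A − M_B is positive.

M_A − M_B ≈ 1.77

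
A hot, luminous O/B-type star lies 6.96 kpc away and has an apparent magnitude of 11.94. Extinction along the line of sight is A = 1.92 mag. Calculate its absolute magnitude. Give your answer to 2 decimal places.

d = 6.96 kpc = 6960 pc
5 log₁₀(d/10 pc) = 5 log₁₀(6960) − 5 = 14.213
M = m − 5 log₁₀(d/10) − A = 11.94 − 14.213 − 1.92 = -4.193

M ≈ -4.19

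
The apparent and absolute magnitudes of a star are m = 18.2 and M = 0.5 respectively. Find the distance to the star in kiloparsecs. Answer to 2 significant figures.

Distance modulus: m − M = 18.2 − (0.5) = 17.700
m − M = 5 log₁₀ d − 5
log₁₀ d = (m − M)/5 + 1 = 4.5400
d = 10^4.5400 = 34670 pc
= 34.67 kpc

d ≈ 35 kpc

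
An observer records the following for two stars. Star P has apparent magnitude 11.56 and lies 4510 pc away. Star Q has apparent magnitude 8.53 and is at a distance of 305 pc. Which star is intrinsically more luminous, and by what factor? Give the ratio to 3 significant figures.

Star P: M = m − 5 log₁₀ d + 5 = 11.56 − 5·3.6542 + 5 = -1.711
Star Q: M = m − 5 log₁₀ d + 5 = 8.53 − 5·2.4843 + 5 = 1.109
ΔM = M_P − M_Q = -1.711 − (1.109) = -2.819; smaller M is more luminous → Star P.
L ratio = 10^(0.4 |ΔM|) = 10^1.128 = 13.42

Star P is more luminous, by a factor of 13.4.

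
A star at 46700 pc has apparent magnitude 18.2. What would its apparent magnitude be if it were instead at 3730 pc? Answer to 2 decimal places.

m ≈ 12.71

Flux ∝ 1/d², so Δm = 5 log₁₀(d₂/d₁) = 5 log₁₀(3730/46700) = -5.488
m₂ = m₁ + Δm = 18.2 + (-5.488) = 12.712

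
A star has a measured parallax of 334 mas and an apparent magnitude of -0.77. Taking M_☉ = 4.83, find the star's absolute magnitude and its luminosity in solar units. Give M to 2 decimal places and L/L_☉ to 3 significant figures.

M ≈ 1.85; L/L_☉ ≈ 15.6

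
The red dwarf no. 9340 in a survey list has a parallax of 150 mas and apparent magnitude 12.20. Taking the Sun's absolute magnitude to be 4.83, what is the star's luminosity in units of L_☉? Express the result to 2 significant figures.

d = 1/p = 1000/150 mas = 6.667 pc
M = m − 5 log₁₀ d + 5 = 12.20 − 5·0.8239 + 5 = 13.080
M − M_☉ = 13.080 − 4.83 = 8.250
L/L_☉ = 10^(−0.4 × 8.250) = 5.010×10^-4

L/L_☉ ≈ 5.0×10^-4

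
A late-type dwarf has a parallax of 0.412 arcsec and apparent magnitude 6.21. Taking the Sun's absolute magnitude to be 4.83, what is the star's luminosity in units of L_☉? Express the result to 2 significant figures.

d = 1/p = 1/0.412″ = 2.427 pc
M = m − 5 log₁₀ d + 5 = 6.21 − 5·0.3851 + 5 = 9.284
M − M_☉ = 9.284 − 4.83 = 4.454
L/L_☉ = 10^(−0.4 × 4.454) = 0.01653

L/L_☉ ≈ 0.017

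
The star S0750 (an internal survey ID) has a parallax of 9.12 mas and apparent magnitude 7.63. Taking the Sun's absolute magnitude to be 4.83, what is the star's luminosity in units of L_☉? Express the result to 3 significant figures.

d = 1/p = 1000/9.12 mas = 109.6 pc
M = m − 5 log₁₀ d + 5 = 7.63 − 5·2.0400 + 5 = 2.430
M − M_☉ = 2.430 − 4.83 = -2.400
L/L_☉ = 10^(−0.4 × -2.400) = 9.120

L/L_☉ ≈ 9.12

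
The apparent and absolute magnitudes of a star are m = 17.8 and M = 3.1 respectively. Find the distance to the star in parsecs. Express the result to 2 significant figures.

d ≈ 8700 pc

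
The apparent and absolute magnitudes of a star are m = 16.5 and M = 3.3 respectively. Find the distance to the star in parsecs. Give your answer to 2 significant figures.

d ≈ 4400 pc

μ = m − M = 13.200
m − M = 5 log₁₀ d − 5
log₁₀ d = (m − M)/5 + 1 = 3.6400
d = 10^3.6400 = 4365 pc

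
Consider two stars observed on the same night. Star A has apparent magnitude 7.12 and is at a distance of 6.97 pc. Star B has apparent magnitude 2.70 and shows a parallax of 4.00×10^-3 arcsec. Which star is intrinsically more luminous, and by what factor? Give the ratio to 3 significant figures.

Star B is more luminous, by a factor of 75400.

Star A: M = m − 5 log₁₀ d + 5 = 7.12 − 5·0.8432 + 5 = 7.904
Star B: d = 1/p = 1/4.00×10^-3″ = 250.0 pc
Star B: M = m − 5 log₁₀ d + 5 = 2.70 − 5·2.3979 + 5 = -4.290
ΔM = M_A − M_B = 7.904 − (-4.290) = 12.194; smaller M is more luminous → Star B.
L ratio = 10^(0.4 |ΔM|) = 10^4.877 = 75410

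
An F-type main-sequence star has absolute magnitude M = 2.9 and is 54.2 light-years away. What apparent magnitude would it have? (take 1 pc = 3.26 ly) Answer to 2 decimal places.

m ≈ 4.00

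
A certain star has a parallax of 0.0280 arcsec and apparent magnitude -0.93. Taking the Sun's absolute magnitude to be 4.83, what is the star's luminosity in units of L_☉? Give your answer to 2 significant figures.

L/L_☉ ≈ 2600

d = 1/p = 1/0.0280″ = 35.71 pc
M = m − 5 log₁₀ d + 5 = -0.93 − 5·1.5528 + 5 = -3.694
M − M_☉ = -3.694 − 4.83 = -8.524
L/L_☉ = 10^(−0.4 × -8.524) = 2569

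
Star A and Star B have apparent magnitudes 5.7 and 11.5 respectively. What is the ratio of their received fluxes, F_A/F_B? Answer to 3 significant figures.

Magnitude difference = -5.8
Flux ratio = 10^(−0.4 Δm) = 10^(−0.4 × -5.8) = 10^2.320 = 208.9

F_A/F_B ≈ 209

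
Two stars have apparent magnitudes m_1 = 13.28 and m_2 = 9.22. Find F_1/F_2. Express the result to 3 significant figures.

F_1/F_2 ≈ 0.0238

Δm = 13.28 − (9.22) = 4.06
Flux ratio = 10^(−0.4 Δm) = 10^(−0.4 × 4.06) = 10^-1.624 = 0.02377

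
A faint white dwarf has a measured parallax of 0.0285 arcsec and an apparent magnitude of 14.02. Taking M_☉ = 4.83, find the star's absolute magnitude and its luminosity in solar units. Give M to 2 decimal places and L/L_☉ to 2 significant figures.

d = 1/p = 1/0.0285″ = 35.09 pc
M = m − 5 log₁₀ d + 5 = 14.02 − 5·1.5452 + 5 = 11.294
M − M_☉ = 11.294 − 4.83 = 6.464
L/L_☉ = 10^(−0.4 × 6.464) = 2.596×10^-3

M ≈ 11.29; L/L_☉ ≈ 2.6×10^-3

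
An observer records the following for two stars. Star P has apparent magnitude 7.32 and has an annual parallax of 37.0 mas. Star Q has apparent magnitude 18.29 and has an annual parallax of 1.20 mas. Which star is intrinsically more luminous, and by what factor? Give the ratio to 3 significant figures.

Star P: p = 37.0 mas = 0.0370″ → d = 1/p = 27.03 pc
Star P: M = m − 5 log₁₀ d + 5 = 7.32 − 5·1.4318 + 5 = 5.161
Star Q: p = 1.20 mas = 1.20×10^-3″ → d = 1/p = 833.3 pc
Star Q: M = m − 5 log₁₀ d + 5 = 18.29 − 5·2.9208 + 5 = 8.686
ΔM = M_P − M_Q = 5.161 − (8.686) = -3.525; smaller M is more luminous → Star P.
L ratio = 10^(0.4 |ΔM|) = 10^1.410 = 25.70

Star P is more luminous, by a factor of 25.7.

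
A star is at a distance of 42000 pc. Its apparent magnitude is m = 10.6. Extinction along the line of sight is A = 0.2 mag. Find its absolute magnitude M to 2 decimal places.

M ≈ -7.72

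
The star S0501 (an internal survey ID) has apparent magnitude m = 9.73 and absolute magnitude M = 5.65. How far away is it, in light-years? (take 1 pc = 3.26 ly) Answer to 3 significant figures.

d ≈ 213 ly

μ = m − M = 4.080
m − M = 5 log₁₀ d − 5
log₁₀ d = (m − M)/5 + 1 = 1.8160
d = 10^1.8160 = 65.46 pc
= 213.4 ly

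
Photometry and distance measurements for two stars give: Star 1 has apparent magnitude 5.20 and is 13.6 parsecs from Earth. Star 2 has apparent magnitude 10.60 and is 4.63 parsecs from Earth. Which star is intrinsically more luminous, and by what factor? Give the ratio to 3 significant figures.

Star 1: M = m − 5 log₁₀ d + 5 = 5.20 − 5·1.1335 + 5 = 4.532
Star 2: M = m − 5 log₁₀ d + 5 = 10.60 − 5·0.6656 + 5 = 12.272
ΔM = M_1 − M_2 = 4.532 − (12.272) = -7.740; smaller M is more luminous → Star 1.
L ratio = 10^(0.4 |ΔM|) = 10^3.096 = 1247

Star 1 is more luminous, by a factor of 1250.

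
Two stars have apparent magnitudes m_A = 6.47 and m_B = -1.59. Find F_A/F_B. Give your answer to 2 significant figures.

Δm = 6.47 − (-1.59) = 8.06
Flux ratio = 10^(−0.4 Δm) = 10^(−0.4 × 8.06) = 10^-3.224 = 5.970×10^-4

F_A/F_B ≈ 6.0×10^-4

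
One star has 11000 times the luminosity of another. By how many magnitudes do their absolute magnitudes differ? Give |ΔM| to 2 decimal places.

Pogson: ΔM = −2.5 log₁₀(ratio) = −2.5 log₁₀(11000) = −2.5 × 4.0414 = -10.103

|ΔM| ≈ 10.10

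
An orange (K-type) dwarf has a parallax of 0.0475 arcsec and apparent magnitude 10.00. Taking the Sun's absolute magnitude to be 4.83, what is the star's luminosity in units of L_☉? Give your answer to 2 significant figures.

L/L_☉ ≈ 0.038

d = 1/p = 1/0.0475″ = 21.05 pc
M = m − 5 log₁₀ d + 5 = 10.00 − 5·1.3233 + 5 = 8.383
M − M_☉ = 8.383 − 4.83 = 3.553
L/L_☉ = 10^(−0.4 × 3.553) = 0.03790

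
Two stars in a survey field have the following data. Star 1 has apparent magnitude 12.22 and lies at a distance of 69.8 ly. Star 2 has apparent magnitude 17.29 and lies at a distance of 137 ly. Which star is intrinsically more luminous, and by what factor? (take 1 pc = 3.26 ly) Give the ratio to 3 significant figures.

Star 1 is more luminous, by a factor of 27.7.

Star 1: d = 69.8 ly / 3.26 = 21.41 pc
Star 1: M = m − 5 log₁₀ d + 5 = 12.22 − 5·1.3306 + 5 = 10.567
Star 2: d = 137 ly / 3.26 = 42.02 pc
Star 2: M = m − 5 log₁₀ d + 5 = 17.29 − 5·1.6235 + 5 = 14.172
ΔM = M_1 − M_2 = 10.567 − (14.172) = -3.606; smaller M is more luminous → Star 1.
L ratio = 10^(0.4 |ΔM|) = 10^1.442 = 27.69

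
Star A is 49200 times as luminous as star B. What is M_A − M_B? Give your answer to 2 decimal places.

Pogson: ΔM = −2.5 log₁₀(ratio) = −2.5 log₁₀(49200) = −2.5 × 4.6920 = -11.730
Star A is brighter, so it has the smaller magnitude: the difference is negative.

M_A − M_B ≈ -11.73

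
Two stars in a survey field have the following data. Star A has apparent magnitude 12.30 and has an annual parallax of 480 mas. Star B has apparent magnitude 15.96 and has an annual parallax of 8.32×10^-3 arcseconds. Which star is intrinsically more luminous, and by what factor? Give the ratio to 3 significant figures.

Star B is more luminous, by a factor of 114.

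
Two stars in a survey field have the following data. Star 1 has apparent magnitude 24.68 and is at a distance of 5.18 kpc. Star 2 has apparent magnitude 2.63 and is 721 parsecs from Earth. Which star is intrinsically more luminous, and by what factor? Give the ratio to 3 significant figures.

Star 2 is more luminous, by a factor of 1.28×10^7.

Star 1: d = 5.18 kpc = 5180 pc
Star 1: M = m − 5 log₁₀ d + 5 = 24.68 − 5·3.7143 + 5 = 11.108
Star 2: M = m − 5 log₁₀ d + 5 = 2.63 − 5·2.8579 + 5 = -6.660
ΔM = M_1 − M_2 = 11.108 − (-6.660) = 17.768; smaller M is more luminous → Star 2.
L ratio = 10^(0.4 |ΔM|) = 10^7.107 = 1.280×10^7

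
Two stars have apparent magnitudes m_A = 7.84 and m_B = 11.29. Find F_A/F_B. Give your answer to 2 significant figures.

F_A/F_B ≈ 24

Δm = 7.84 − (11.29) = -3.45
Flux ratio = 10^(−0.4 Δm) = 10^(−0.4 × -3.45) = 10^1.380 = 23.99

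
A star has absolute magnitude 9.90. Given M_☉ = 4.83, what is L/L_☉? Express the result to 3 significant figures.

M − M_☉ = 9.90 − 4.83 = 5.070
L/L_☉ = 10^(−0.4 (M − M_☉)) = 10^-2.028 = 9.376×10^-3

L/L_☉ ≈ 9.38×10^-3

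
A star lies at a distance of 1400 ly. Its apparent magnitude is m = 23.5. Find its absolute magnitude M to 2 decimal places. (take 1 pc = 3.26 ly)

M ≈ 15.34

d = 1400 ly / 3.26 = 429.4 pc
5 log₁₀(d/10 pc) = 5 log₁₀(429.4) − 5 = 8.165
M = m − 5 log₁₀(d/10) = 23.5 − 8.165 = 15.335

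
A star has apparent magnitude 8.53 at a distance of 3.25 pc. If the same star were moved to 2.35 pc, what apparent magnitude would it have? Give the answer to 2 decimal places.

m ≈ 7.83

Flux ∝ 1/d², so Δm = 5 log₁₀(d₂/d₁) = 5 log₁₀(2.35/3.25) = -0.704
m₂ = m₁ + Δm = 8.53 + (-0.704) = 7.826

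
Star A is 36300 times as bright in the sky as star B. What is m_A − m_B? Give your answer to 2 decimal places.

m_A − m_B ≈ -11.40

Pogson: Δm = −2.5 log₁₀(ratio) = −2.5 log₁₀(36300) = −2.5 × 4.5599 = -11.400
Star A is brighter, so it has the smaller magnitude: the difference is negative.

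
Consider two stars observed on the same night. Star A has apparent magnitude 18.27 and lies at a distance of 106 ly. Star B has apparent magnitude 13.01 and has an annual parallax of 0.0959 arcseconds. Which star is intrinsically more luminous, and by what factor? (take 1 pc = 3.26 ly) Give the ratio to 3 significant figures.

Star B is more luminous, by a factor of 13.1.

Star A: d = 106 ly / 3.26 = 32.52 pc
Star A: M = m − 5 log₁₀ d + 5 = 18.27 − 5·1.5121 + 5 = 15.710
Star B: d = 1/p = 1/0.0959″ = 10.43 pc
Star B: M = m − 5 log₁₀ d + 5 = 13.01 − 5·1.0182 + 5 = 12.919
ΔM = M_A − M_B = 15.710 − (12.919) = 2.790; smaller M is more luminous → Star B.
L ratio = 10^(0.4 |ΔM|) = 10^1.116 = 13.07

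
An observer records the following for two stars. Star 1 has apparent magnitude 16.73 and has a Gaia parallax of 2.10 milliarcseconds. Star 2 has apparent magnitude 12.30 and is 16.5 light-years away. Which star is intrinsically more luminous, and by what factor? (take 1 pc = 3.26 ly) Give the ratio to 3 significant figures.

Star 1: p = 2.10 mas = 2.10×10^-3″ → d = 1/p = 476.2 pc
Star 1: M = m − 5 log₁₀ d + 5 = 16.73 − 5·2.6778 + 5 = 8.341
Star 2: d = 16.5 ly / 3.26 = 5.061 pc
Star 2: M = m − 5 log₁₀ d + 5 = 12.30 − 5·0.7043 + 5 = 13.779
ΔM = M_1 − M_2 = 8.341 − (13.779) = -5.438; smaller M is more luminous → Star 1.
L ratio = 10^(0.4 |ΔM|) = 10^2.175 = 149.6

Star 1 is more luminous, by a factor of 150.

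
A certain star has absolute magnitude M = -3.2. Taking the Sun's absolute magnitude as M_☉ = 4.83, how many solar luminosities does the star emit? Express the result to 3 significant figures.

M − M_☉ = -3.2 − 4.83 = -8.030
L/L_☉ = 10^(−0.4 (M − M_☉)) = 10^3.212 = 1629

L/L_☉ ≈ 1630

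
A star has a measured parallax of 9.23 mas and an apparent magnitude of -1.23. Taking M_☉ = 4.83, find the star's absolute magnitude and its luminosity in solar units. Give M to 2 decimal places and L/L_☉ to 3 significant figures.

d = 1/p = 1000/9.23 mas = 108.3 pc
M = m − 5 log₁₀ d + 5 = -1.23 − 5·2.0348 + 5 = -6.404
M − M_☉ = -6.404 − 4.83 = -11.234
L/L_☉ = 10^(−0.4 × -11.234) = 31160

M ≈ -6.40; L/L_☉ ≈ 31200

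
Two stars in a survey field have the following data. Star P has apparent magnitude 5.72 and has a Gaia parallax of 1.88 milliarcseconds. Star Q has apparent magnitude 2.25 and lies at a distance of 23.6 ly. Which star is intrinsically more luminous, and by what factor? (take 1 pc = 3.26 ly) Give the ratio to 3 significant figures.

Star P is more luminous, by a factor of 221.

Star P: p = 1.88 mas = 1.88×10^-3″ → d = 1/p = 531.9 pc
Star P: M = m − 5 log₁₀ d + 5 = 5.72 − 5·2.7258 + 5 = -2.909
Star Q: d = 23.6 ly / 3.26 = 7.239 pc
Star Q: M = m − 5 log₁₀ d + 5 = 2.25 − 5·0.8597 + 5 = 2.952
ΔM = M_P − M_Q = -2.909 − (2.952) = -5.861; smaller M is more luminous → Star P.
L ratio = 10^(0.4 |ΔM|) = 10^2.344 = 221.0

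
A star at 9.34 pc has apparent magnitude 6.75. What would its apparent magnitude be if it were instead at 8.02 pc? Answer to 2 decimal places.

m ≈ 6.42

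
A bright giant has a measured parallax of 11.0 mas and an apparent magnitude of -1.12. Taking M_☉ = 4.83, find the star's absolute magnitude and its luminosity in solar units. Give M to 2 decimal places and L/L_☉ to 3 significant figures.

M ≈ -5.91; L/L_☉ ≈ 19800

d = 1/p = 1000/11.0 mas = 90.91 pc
M = m − 5 log₁₀ d + 5 = -1.12 − 5·1.9586 + 5 = -5.913
M − M_☉ = -5.913 − 4.83 = -10.743
L/L_☉ = 10^(−0.4 × -10.743) = 19830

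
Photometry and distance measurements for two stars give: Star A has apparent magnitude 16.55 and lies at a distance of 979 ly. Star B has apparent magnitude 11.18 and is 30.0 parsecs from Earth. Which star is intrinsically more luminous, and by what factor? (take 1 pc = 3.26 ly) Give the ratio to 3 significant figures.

Star B is more luminous, by a factor of 1.40.

Star A: d = 979 ly / 3.26 = 300.3 pc
Star A: M = m − 5 log₁₀ d + 5 = 16.55 − 5·2.4776 + 5 = 9.162
Star B: M = m − 5 log₁₀ d + 5 = 11.18 − 5·1.4771 + 5 = 8.794
ΔM = M_A − M_B = 9.162 − (8.794) = 0.368; smaller M is more luminous → Star B.
L ratio = 10^(0.4 |ΔM|) = 10^0.147 = 1.403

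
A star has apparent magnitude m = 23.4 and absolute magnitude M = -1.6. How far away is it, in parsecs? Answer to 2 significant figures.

d ≈ 1.0×10^6 pc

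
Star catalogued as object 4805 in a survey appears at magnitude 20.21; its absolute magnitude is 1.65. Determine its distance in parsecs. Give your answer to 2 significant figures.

Distance modulus: m − M = 20.21 − (1.65) = 18.560
m − M = 5 log₁₀ d − 5
log₁₀ d = (m − M)/5 + 1 = 4.7120
d = 10^4.7120 = 51520 pc

d ≈ 52000 pc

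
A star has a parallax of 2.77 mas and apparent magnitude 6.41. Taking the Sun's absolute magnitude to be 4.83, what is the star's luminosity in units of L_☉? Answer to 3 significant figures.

L/L_☉ ≈ 304

d = 1/p = 1000/2.77 mas = 361.0 pc
M = m − 5 log₁₀ d + 5 = 6.41 − 5·2.5575 + 5 = -1.378
M − M_☉ = -1.378 − 4.83 = -6.208
L/L_☉ = 10^(−0.4 × -6.208) = 304.1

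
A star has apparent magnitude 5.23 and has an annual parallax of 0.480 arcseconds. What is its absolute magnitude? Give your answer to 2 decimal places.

M ≈ 8.64

d = 1/p = 1/0.480″ = 2.083 pc
5 log₁₀(d/10 pc) = 5 log₁₀(2.083) − 5 = -3.406
M = m − 5 log₁₀(d/10) = 5.23 + 3.406 = 8.636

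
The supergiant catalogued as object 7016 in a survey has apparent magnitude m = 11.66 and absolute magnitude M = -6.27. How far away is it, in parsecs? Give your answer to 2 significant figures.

Distance modulus: m − M = 11.66 − (-6.27) = 17.930
m − M = 5 log₁₀ d − 5
log₁₀ d = (m − M)/5 + 1 = 4.5860
d = 10^4.5860 = 38550 pc

d ≈ 39000 pc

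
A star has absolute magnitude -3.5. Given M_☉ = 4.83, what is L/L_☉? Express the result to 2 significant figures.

L/L_☉ ≈ 2100

M − M_☉ = -3.5 − 4.83 = -8.330
L/L_☉ = 10^(−0.4 (M − M_☉)) = 10^3.332 = 2148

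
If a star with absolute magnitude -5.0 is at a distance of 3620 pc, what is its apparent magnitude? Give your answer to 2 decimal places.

m ≈ 7.79

m = M + 5 log₁₀ d − 5 = -5.0 + 5·3.5587 − 5 = 7.794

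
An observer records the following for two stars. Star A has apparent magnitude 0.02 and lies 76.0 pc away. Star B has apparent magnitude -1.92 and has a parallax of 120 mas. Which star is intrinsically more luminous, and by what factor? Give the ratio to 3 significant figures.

Star A is more luminous, by a factor of 13.9.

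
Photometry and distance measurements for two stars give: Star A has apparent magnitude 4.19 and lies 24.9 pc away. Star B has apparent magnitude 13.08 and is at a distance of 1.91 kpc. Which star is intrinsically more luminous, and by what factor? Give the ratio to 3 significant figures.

Star B is more luminous, by a factor of 1.64.

Star A: M = m − 5 log₁₀ d + 5 = 4.19 − 5·1.3962 + 5 = 2.209
Star B: d = 1.91 kpc = 1910 pc
Star B: M = m − 5 log₁₀ d + 5 = 13.08 − 5·3.2810 + 5 = 1.675
ΔM = M_A − M_B = 2.209 − (1.675) = 0.534; smaller M is more luminous → Star B.
L ratio = 10^(0.4 |ΔM|) = 10^0.214 = 1.636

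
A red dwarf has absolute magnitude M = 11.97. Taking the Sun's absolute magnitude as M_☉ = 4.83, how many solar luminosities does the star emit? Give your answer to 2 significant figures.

L/L_☉ ≈ 1.4×10^-3

M − M_☉ = 11.97 − 4.83 = 7.140
L/L_☉ = 10^(−0.4 (M − M_☉)) = 10^-2.856 = 1.393×10^-3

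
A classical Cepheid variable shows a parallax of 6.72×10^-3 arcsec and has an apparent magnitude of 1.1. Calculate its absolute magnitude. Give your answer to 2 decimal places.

M ≈ -4.76

d = 1/p = 1/6.72×10^-3″ = 148.8 pc
5 log₁₀(d/10 pc) = 5 log₁₀(148.8) − 5 = 5.863
M = m − 5 log₁₀(d/10) = 1.1 − 5.863 = -4.763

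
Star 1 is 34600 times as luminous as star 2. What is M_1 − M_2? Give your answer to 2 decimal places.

M_1 − M_2 ≈ -11.35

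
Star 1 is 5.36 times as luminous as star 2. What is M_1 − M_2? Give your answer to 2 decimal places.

Pogson: ΔM = −2.5 log₁₀(ratio) = −2.5 log₁₀(5.36) = −2.5 × 0.7292 = -1.823
Star 1 is brighter, so it has the smaller magnitude: the difference is negative.

M_1 − M_2 ≈ -1.82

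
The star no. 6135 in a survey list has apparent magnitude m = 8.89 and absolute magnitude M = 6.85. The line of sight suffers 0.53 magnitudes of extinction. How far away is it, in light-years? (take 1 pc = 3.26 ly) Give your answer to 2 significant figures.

d ≈ 65 ly

m − M = 5 log₁₀(d/10 pc) + A  ⇒  8.89 − (6.85) − 0.53 = 5 log₁₀(d/10)
1.510 = 5 log₁₀(d/10)
log₁₀ d = (m − M − A)/5 + 1 = 1.3020
d = 10^1.3020 = 20.04 pc
= 65.35 ly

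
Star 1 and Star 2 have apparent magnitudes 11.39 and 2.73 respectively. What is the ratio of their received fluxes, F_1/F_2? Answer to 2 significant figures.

F_1/F_2 ≈ 3.4×10^-4

Magnitude difference = 8.66
Flux ratio = 10^(−0.4 Δm) = 10^(−0.4 × 8.66) = 10^-3.464 = 3.436×10^-4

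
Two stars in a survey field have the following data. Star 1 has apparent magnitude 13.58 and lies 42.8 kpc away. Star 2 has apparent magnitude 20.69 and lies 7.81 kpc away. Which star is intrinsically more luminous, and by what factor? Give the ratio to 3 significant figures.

Star 1 is more luminous, by a factor of 21000.

Star 1: d = 42.8 kpc = 42800 pc
Star 1: M = m − 5 log₁₀ d + 5 = 13.58 − 5·4.6314 + 5 = -4.577
Star 2: d = 7.81 kpc = 7810 pc
Star 2: M = m − 5 log₁₀ d + 5 = 20.69 − 5·3.8927 + 5 = 6.227
ΔM = M_1 − M_2 = -4.577 − (6.227) = -10.804; smaller M is more luminous → Star 1.
L ratio = 10^(0.4 |ΔM|) = 10^4.322 = 20970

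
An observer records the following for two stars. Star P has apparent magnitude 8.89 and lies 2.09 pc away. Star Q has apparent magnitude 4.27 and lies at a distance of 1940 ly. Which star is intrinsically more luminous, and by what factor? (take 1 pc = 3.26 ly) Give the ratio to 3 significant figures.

Star Q is more luminous, by a factor of 5.71×10^6.

Star P: M = m − 5 log₁₀ d + 5 = 8.89 − 5·0.3201 + 5 = 12.289
Star Q: d = 1940 ly / 3.26 = 595.1 pc
Star Q: M = m − 5 log₁₀ d + 5 = 4.27 − 5·2.7746 + 5 = -4.603
ΔM = M_P − M_Q = 12.289 − (-4.603) = 16.892; smaller M is more luminous → Star Q.
L ratio = 10^(0.4 |ΔM|) = 10^6.757 = 5.713×10^6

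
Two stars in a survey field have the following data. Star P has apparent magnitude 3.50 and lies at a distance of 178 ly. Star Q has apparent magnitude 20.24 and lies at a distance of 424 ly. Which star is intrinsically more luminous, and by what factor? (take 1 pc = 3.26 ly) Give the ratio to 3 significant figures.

Star P is more luminous, by a factor of 875000.

Star P: d = 178 ly / 3.26 = 54.60 pc
Star P: M = m − 5 log₁₀ d + 5 = 3.50 − 5·1.7372 + 5 = -0.186
Star Q: d = 424 ly / 3.26 = 130.1 pc
Star Q: M = m − 5 log₁₀ d + 5 = 20.24 − 5·2.1141 + 5 = 14.669
ΔM = M_P − M_Q = -0.186 − (14.669) = -14.855; smaller M is more luminous → Star P.
L ratio = 10^(0.4 |ΔM|) = 10^5.942 = 875200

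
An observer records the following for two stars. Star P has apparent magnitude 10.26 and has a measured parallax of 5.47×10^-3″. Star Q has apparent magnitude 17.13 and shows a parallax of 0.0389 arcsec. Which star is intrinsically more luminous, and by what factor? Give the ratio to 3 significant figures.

Star P: d = 1/p = 1/5.47×10^-3″ = 182.8 pc
Star P: M = m − 5 log₁₀ d + 5 = 10.26 − 5·2.2620 + 5 = 3.950
Star Q: d = 1/p = 1/0.0389″ = 25.71 pc
Star Q: M = m − 5 log₁₀ d + 5 = 17.13 − 5·1.4101 + 5 = 15.080
ΔM = M_P − M_Q = 3.950 − (15.080) = -11.130; smaller M is more luminous → Star P.
L ratio = 10^(0.4 |ΔM|) = 10^4.452 = 28310

Star P is more luminous, by a factor of 28300.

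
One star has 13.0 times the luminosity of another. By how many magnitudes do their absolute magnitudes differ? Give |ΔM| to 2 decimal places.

Pogson: ΔM = −2.5 log₁₀(ratio) = −2.5 log₁₀(13.0) = −2.5 × 1.1139 = -2.785

|ΔM| ≈ 2.78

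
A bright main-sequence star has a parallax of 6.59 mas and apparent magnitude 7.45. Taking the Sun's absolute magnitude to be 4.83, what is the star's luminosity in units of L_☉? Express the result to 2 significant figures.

d = 1/p = 1000/6.59 mas = 151.7 pc
M = m − 5 log₁₀ d + 5 = 7.45 − 5·2.1811 + 5 = 1.544
M − M_☉ = 1.544 − 4.83 = -3.286
L/L_☉ = 10^(−0.4 × -3.286) = 20.62

L/L_☉ ≈ 21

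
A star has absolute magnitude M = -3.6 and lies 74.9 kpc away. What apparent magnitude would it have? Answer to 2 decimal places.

d = 74.9 kpc = 74900 pc
m = M + 5 log₁₀ d − 5 = -3.6 + 5·4.8745 − 5 = 15.772

m ≈ 15.77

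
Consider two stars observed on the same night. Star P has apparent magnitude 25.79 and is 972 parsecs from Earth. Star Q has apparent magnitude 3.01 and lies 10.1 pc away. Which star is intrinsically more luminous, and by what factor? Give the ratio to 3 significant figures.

Star Q is more luminous, by a factor of 140000.

Star P: M = m − 5 log₁₀ d + 5 = 25.79 − 5·2.9877 + 5 = 15.852
Star Q: M = m − 5 log₁₀ d + 5 = 3.01 − 5·1.0043 + 5 = 2.988
ΔM = M_P − M_Q = 15.852 − (2.988) = 12.863; smaller M is more luminous → Star Q.
L ratio = 10^(0.4 |ΔM|) = 10^5.145 = 139700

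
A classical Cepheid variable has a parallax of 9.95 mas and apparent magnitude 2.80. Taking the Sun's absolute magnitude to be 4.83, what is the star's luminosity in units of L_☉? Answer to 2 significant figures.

d = 1/p = 1000/9.95 mas = 100.5 pc
M = m − 5 log₁₀ d + 5 = 2.80 − 5·2.0022 + 5 = -2.211
M − M_☉ = -2.211 − 4.83 = -7.041
L/L_☉ = 10^(−0.4 × -7.041) = 655.2

L/L_☉ ≈ 660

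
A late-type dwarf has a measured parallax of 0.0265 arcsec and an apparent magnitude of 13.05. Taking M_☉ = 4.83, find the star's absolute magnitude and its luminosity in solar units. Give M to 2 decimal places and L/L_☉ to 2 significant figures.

M ≈ 10.17; L/L_☉ ≈ 7.3×10^-3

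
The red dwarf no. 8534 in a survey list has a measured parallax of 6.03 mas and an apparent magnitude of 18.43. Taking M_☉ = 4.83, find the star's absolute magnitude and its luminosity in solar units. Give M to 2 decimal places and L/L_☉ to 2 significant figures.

d = 1/p = 1000/6.03 mas = 165.8 pc
M = m − 5 log₁₀ d + 5 = 18.43 − 5·2.2197 + 5 = 12.332
M − M_☉ = 12.332 − 4.83 = 7.502
L/L_☉ = 10^(−0.4 × 7.502) = 9.985×10^-4

M ≈ 12.33; L/L_☉ ≈ 1.0×10^-3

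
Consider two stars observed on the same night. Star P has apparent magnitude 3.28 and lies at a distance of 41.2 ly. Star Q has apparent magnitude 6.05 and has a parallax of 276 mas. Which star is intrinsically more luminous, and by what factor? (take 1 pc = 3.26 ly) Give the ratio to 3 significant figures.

Star P is more luminous, by a factor of 156.

Star P: d = 41.2 ly / 3.26 = 12.64 pc
Star P: M = m − 5 log₁₀ d + 5 = 3.28 − 5·1.1017 + 5 = 2.772
Star Q: p = 276 mas = 0.276″ → d = 1/p = 3.623 pc
Star Q: M = m − 5 log₁₀ d + 5 = 6.05 − 5·0.5591 + 5 = 8.255
ΔM = M_P − M_Q = 2.772 − (8.255) = -5.483; smaller M is more luminous → Star P.
L ratio = 10^(0.4 |ΔM|) = 10^2.193 = 156.0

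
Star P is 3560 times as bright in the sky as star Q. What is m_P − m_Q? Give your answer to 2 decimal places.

Pogson: Δm = −2.5 log₁₀(ratio) = −2.5 log₁₀(3560) = −2.5 × 3.5514 = -8.879
Star P is brighter, so it has the smaller magnitude: the difference is negative.

m_P − m_Q ≈ -8.88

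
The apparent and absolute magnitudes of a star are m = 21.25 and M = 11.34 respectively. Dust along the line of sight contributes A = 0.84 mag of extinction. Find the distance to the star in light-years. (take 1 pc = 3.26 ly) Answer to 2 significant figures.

m − M = 5 log₁₀(d/10 pc) + A  ⇒  21.25 − (11.34) − 0.84 = 5 log₁₀(d/10)
9.070 = 5 log₁₀(d/10)
log₁₀ d = (m − M − A)/5 + 1 = 2.8140
d = 10^2.8140 = 651.6 pc
= 2124 ly

d ≈ 2100 ly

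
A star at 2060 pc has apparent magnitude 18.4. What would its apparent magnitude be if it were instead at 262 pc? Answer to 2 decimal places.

Flux ∝ 1/d², so Δm = 5 log₁₀(d₂/d₁) = 5 log₁₀(262/2060) = -4.478
m₂ = m₁ + Δm = 18.4 + (-4.478) = 13.922

m ≈ 13.92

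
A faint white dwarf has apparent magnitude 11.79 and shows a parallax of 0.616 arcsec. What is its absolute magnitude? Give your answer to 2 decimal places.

M ≈ 15.74

d = 1/p = 1/0.616″ = 1.623 pc
5 log₁₀(d/10 pc) = 5 log₁₀(1.623) − 5 = -3.948
M = m − 5 log₁₀(d/10) = 11.79 + 3.948 = 15.738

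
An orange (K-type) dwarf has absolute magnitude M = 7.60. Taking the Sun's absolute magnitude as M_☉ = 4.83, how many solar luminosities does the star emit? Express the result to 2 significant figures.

L/L_☉ ≈ 0.078

M − M_☉ = 7.60 − 4.83 = 2.770
L/L_☉ = 10^(−0.4 (M − M_☉)) = 10^-1.108 = 0.07798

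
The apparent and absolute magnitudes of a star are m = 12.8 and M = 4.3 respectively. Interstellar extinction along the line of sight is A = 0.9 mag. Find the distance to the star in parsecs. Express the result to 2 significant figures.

d ≈ 330 pc

m − M = 5 log₁₀(d/10 pc) + A  ⇒  12.8 − (4.3) − 0.9 = 5 log₁₀(d/10)
7.600 = 5 log₁₀(d/10)
log₁₀ d = (m − M − A)/5 + 1 = 2.5200
d = 10^2.5200 = 331.1 pc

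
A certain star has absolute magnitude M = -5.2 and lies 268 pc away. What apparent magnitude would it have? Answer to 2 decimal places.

m ≈ 1.94

m = M + 5 log₁₀ d − 5 = -5.2 + 5·2.4281 − 5 = 1.941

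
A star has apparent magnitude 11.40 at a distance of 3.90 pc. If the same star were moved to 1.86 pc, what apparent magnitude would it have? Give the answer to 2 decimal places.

Flux ∝ 1/d², so Δm = 5 log₁₀(d₂/d₁) = 5 log₁₀(1.86/3.90) = -1.608
m₂ = m₁ + Δm = 11.40 + (-1.608) = 9.792

m ≈ 9.79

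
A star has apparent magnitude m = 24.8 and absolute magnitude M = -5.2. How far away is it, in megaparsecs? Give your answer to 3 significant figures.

d ≈ 10.0 Mpc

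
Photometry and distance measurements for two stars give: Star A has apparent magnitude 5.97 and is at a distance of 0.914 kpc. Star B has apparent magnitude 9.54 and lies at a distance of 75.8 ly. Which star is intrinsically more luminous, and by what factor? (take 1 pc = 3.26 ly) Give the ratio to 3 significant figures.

Star A: d = 0.914 kpc = 914.0 pc
Star A: M = m − 5 log₁₀ d + 5 = 5.97 − 5·2.9609 + 5 = -3.835
Star B: d = 75.8 ly / 3.26 = 23.25 pc
Star B: M = m − 5 log₁₀ d + 5 = 9.54 − 5·1.3665 + 5 = 7.708
ΔM = M_A − M_B = -3.835 − (7.708) = -11.542; smaller M is more luminous → Star A.
L ratio = 10^(0.4 |ΔM|) = 10^4.617 = 41400

Star A is more luminous, by a factor of 41400.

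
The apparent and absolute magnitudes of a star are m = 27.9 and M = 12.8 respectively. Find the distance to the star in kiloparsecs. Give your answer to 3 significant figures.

d ≈ 10.5 kpc

Distance modulus: m − M = 27.9 − (12.8) = 15.100
m − M = 5 log₁₀ d − 5
log₁₀ d = (m − M)/5 + 1 = 4.0200
d = 10^4.0200 = 10470 pc
= 10.47 kpc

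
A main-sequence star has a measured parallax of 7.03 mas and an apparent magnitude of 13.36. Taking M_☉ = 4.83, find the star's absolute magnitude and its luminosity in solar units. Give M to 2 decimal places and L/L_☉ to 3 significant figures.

M ≈ 7.59; L/L_☉ ≈ 0.0784

d = 1/p = 1000/7.03 mas = 142.2 pc
M = m − 5 log₁₀ d + 5 = 13.36 − 5·2.1530 + 5 = 7.595
M − M_☉ = 7.595 − 4.83 = 2.765
L/L_☉ = 10^(−0.4 × 2.765) = 0.07836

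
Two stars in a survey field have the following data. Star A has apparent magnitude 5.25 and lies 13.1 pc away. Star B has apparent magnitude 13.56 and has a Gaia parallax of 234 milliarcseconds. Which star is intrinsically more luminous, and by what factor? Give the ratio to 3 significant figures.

Star A is more luminous, by a factor of 19800.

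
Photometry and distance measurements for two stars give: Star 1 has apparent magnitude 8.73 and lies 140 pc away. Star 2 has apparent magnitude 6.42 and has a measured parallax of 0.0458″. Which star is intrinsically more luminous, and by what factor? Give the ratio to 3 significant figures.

Star 1 is more luminous, by a factor of 4.90.

Star 1: M = m − 5 log₁₀ d + 5 = 8.73 − 5·2.1461 + 5 = 2.999
Star 2: d = 1/p = 1/0.0458″ = 21.83 pc
Star 2: M = m − 5 log₁₀ d + 5 = 6.42 − 5·1.3391 + 5 = 4.724
ΔM = M_1 − M_2 = 2.999 − (4.724) = -1.725; smaller M is more luminous → Star 1.
L ratio = 10^(0.4 |ΔM|) = 10^0.690 = 4.898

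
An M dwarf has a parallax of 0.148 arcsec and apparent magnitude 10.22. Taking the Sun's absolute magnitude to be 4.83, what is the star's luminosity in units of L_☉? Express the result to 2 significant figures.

d = 1/p = 1/0.148″ = 6.757 pc
M = m − 5 log₁₀ d + 5 = 10.22 − 5·0.8297 + 5 = 11.071
M − M_☉ = 11.071 − 4.83 = 6.241
L/L_☉ = 10^(−0.4 × 6.241) = 3.188×10^-3

L/L_☉ ≈ 3.2×10^-3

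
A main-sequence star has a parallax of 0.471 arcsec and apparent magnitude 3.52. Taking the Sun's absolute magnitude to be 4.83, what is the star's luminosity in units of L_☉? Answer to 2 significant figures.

L/L_☉ ≈ 0.15

d = 1/p = 1/0.471″ = 2.123 pc
M = m − 5 log₁₀ d + 5 = 3.52 − 5·0.3270 + 5 = 6.885
M − M_☉ = 6.885 − 4.83 = 2.055
L/L_☉ = 10^(−0.4 × 2.055) = 0.1506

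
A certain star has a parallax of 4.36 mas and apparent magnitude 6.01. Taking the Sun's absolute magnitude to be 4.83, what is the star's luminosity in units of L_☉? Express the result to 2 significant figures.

L/L_☉ ≈ 180

d = 1/p = 1000/4.36 mas = 229.4 pc
M = m − 5 log₁₀ d + 5 = 6.01 − 5·2.3605 + 5 = -0.793
M − M_☉ = -0.793 − 4.83 = -5.623
L/L_☉ = 10^(−0.4 × -5.623) = 177.4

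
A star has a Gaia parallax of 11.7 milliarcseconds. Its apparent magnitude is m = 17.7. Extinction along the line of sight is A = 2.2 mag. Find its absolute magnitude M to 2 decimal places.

M ≈ 10.84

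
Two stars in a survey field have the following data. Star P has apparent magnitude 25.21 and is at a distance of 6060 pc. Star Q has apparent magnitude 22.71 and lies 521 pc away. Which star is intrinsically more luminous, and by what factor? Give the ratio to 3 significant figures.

Star P: M = m − 5 log₁₀ d + 5 = 25.21 − 5·3.7825 + 5 = 11.298
Star Q: M = m − 5 log₁₀ d + 5 = 22.71 − 5·2.7168 + 5 = 14.126
ΔM = M_P − M_Q = 11.298 − (14.126) = -2.828; smaller M is more luminous → Star P.
L ratio = 10^(0.4 |ΔM|) = 10^1.131 = 13.53

Star P is more luminous, by a factor of 13.5.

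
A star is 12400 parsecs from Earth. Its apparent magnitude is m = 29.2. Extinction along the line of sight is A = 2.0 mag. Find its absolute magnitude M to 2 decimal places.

5 log₁₀(d/10 pc) = 5 log₁₀(12400) − 5 = 15.467
M = m − 5 log₁₀(d/10) − A = 29.2 − 15.467 − 2.0 = 11.733

M ≈ 11.73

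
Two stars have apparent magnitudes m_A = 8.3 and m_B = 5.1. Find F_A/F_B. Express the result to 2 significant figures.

F_A/F_B ≈ 0.052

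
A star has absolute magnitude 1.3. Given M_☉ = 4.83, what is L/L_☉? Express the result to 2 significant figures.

M − M_☉ = 1.3 − 4.83 = -3.530
L/L_☉ = 10^(−0.4 (M − M_☉)) = 10^1.412 = 25.82

L/L_☉ ≈ 26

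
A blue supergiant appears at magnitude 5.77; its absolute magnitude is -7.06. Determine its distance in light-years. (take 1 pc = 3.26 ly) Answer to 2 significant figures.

d ≈ 12000 ly

μ = m − M = 12.830
m − M = 5 log₁₀ d − 5
log₁₀ d = (m − M)/5 + 1 = 3.5660
d = 10^3.5660 = 3681 pc
= 12000 ly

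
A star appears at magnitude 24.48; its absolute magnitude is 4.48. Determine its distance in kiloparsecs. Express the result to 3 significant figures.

d ≈ 100 kpc

Distance modulus: m − M = 24.48 − (4.48) = 20.000
m − M = 5 log₁₀ d − 5
log₁₀ d = (m − M)/5 + 1 = 5.0000
d = 10^5.0000 = 100000 pc
= 100.0 kpc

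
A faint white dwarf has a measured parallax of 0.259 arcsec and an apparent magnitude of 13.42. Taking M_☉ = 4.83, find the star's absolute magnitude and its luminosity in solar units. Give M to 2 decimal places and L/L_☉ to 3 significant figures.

M ≈ 15.49; L/L_☉ ≈ 5.46×10^-5

d = 1/p = 1/0.259″ = 3.861 pc
M = m − 5 log₁₀ d + 5 = 13.42 − 5·0.5867 + 5 = 15.486
M − M_☉ = 15.486 − 4.83 = 10.656
L/L_☉ = 10^(−0.4 × 10.656) = 5.463×10^-5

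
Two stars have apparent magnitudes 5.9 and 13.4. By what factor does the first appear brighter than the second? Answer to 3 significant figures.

1000

Magnitude difference = -7.5
Flux ratio = 10^(−0.4 Δm) = 10^(−0.4 × -7.5) = 10^3.000 = 1000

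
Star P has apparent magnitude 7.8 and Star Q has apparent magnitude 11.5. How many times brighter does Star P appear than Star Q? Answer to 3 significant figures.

30.2

Magnitude difference = -3.7
Flux ratio = 10^(−0.4 Δm) = 10^(−0.4 × -3.7) = 10^1.480 = 30.20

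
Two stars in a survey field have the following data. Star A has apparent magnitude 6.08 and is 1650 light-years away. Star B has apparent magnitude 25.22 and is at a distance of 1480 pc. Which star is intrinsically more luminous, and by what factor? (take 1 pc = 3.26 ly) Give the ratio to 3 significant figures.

Star A is more luminous, by a factor of 5.30×10^6.

Star A: d = 1650 ly / 3.26 = 506.1 pc
Star A: M = m − 5 log₁₀ d + 5 = 6.08 − 5·2.7043 + 5 = -2.441
Star B: M = m − 5 log₁₀ d + 5 = 25.22 − 5·3.1703 + 5 = 14.369
ΔM = M_A − M_B = -2.441 − (14.369) = -16.810; smaller M is more luminous → Star A.
L ratio = 10^(0.4 |ΔM|) = 10^6.724 = 5.297×10^6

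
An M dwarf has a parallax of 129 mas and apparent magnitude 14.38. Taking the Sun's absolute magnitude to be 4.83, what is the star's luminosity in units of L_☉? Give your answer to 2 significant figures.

d = 1/p = 1000/129 mas = 7.752 pc
M = m − 5 log₁₀ d + 5 = 14.38 − 5·0.8894 + 5 = 14.933
M − M_☉ = 14.933 − 4.83 = 10.103
L/L_☉ = 10^(−0.4 × 10.103) = 9.095×10^-5

L/L_☉ ≈ 9.1×10^-5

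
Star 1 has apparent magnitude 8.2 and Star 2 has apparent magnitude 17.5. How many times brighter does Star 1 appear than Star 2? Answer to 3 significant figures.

Magnitude difference = -9.3
Flux ratio = 10^(−0.4 Δm) = 10^(−0.4 × -9.3) = 10^3.720 = 5248

5250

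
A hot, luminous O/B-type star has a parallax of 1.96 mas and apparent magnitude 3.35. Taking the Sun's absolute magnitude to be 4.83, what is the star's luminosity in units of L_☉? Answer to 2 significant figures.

L/L_☉ ≈ 10000

d = 1/p = 1000/1.96 mas = 510.2 pc
M = m − 5 log₁₀ d + 5 = 3.35 − 5·2.7077 + 5 = -5.189
M − M_☉ = -5.189 − 4.83 = -10.019
L/L_☉ = 10^(−0.4 × -10.019) = 10170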